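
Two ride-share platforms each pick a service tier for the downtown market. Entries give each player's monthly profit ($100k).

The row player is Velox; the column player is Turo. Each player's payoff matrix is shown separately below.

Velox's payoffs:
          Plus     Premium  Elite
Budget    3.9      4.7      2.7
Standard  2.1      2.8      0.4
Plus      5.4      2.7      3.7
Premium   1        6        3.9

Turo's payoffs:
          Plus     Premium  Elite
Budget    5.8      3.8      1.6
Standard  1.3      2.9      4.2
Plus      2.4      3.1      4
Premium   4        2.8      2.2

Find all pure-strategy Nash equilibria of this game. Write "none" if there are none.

Velox against Plus: payoffs 3.9, 2.1, 5.4, 1 → best response Plus.
Velox against Premium: payoffs 4.7, 2.8, 2.7, 6 → best response Premium.
Velox against Elite: payoffs 2.7, 0.4, 3.7, 3.9 → best response Premium.
Turo against Budget: payoffs 5.8, 3.8, 1.6 → best response Plus.
Turo against Standard: payoffs 1.3, 2.9, 4.2 → best response Elite.
Turo against Plus: payoffs 2.4, 3.1, 4 → best response Elite.
Turo against Premium: payoffs 4, 2.8, 2.2 → best response Plus.
No profile is a mutual best response for all players.

No pure-strategy Nash equilibrium.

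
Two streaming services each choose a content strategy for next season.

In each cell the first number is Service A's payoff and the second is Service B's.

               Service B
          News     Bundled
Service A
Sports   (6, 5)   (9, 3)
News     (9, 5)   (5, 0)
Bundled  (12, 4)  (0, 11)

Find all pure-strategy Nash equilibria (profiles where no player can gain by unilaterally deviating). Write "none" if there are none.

none

(Sports, News): Service A can switch to News (6 → 9). Not NE.
(Sports, Bundled): Service B can switch to News (3 → 5). Not NE.
(News, News): Service A can switch to Bundled (9 → 12). Not NE.
(News, Bundled): Service A can switch to Sports (5 → 9). Not NE.
(Bundled, News): Service B can switch to Bundled (4 → 11). Not NE.
(Bundled, Bundled): Service A can switch to Sports (0 → 9). Not NE.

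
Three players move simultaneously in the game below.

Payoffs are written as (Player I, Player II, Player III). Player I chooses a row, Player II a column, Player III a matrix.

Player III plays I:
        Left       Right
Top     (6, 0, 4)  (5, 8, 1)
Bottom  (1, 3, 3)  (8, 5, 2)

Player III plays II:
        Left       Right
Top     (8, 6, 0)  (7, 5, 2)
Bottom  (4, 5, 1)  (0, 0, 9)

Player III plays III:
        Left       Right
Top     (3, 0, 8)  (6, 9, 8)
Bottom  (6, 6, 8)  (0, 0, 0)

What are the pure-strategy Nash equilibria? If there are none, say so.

Check each profile: it is a Nash equilibrium iff no player can strictly gain by switching unilaterally.
(Top, Left, I): Player II can switch to Right (0 → 8). Not NE.
(Top, Left, II): Player III can switch to I (0 → 4). Not NE.
(Top, Left, III): Player I can switch to Bottom (3 → 6). Not NE.
(Top, Right, I): Player I can switch to Bottom (5 → 8). Not NE.
(Top, Right, II): Player II can switch to Left (5 → 6). Not NE.
(Top, Right, III): Player I gets 6, best alternative 0; Player II gets 9, best alternative 0; Player III gets 8, best alternative 2. No profitable deviation — NE.
(Bottom, Left, I): Player I can switch to Top (1 → 6). Not NE.
(Bottom, Left, II): Player I can switch to Top (4 → 8). Not NE.
(Bottom, Left, III): Player I gets 6, best alternative 3; Player II gets 6, best alternative 0; Player III gets 8, best alternative 3. No profitable deviation — NE.
(Bottom, Right, I): Player III can switch to II (2 → 9). Not NE.
(The remaining 2 profiles each have a profitable deviation by the same check.)

Pure-strategy Nash equilibria: (Top, Right, III) and (Bottom, Left, III)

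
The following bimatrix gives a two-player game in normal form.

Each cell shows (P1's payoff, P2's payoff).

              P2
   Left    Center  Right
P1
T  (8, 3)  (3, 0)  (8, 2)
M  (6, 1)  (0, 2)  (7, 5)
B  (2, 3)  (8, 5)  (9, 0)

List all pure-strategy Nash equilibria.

Pure-strategy Nash equilibria: (T, Left), (B, Center)

(T, Left): P1 gets 8, best alternative 6; P2 gets 3, best alternative 2. No profitable deviation — NE.
(T, Center): P1 can switch to B (3 → 8). Not NE.
(T, Right): P1 can switch to B (8 → 9). Not NE.
(M, Left): P1 can switch to T (6 → 8). Not NE.
(M, Center): P1 can switch to T (0 → 3). Not NE.
(M, Right): P1 can switch to T (7 → 8). Not NE.
(B, Left): P1 can switch to T (2 → 8). Not NE.
(B, Center): P1 gets 8, best alternative 3; P2 gets 5, best alternative 3. No profitable deviation — NE.
(B, Right): P2 can switch to Left (0 → 3). Not NE.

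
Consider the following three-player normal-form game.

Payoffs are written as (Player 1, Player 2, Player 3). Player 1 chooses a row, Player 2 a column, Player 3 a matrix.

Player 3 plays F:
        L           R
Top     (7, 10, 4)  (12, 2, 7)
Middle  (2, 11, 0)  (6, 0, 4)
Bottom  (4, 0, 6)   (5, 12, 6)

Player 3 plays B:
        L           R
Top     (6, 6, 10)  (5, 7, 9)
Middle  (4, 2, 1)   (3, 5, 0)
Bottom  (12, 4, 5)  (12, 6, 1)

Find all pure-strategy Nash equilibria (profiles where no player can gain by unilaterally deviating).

No pure-strategy Nash equilibrium.

For each player, find the best response to each opponent profile; mutual best responses are the pure NE.
Player 1 against (L, F): payoffs 7, 2, 4 → best response Top.
Player 1 against (L, B): payoffs 6, 4, 12 → best response Bottom.
Player 1 against (R, F): payoffs 12, 6, 5 → best response Top.
Player 1 against (R, B): payoffs 5, 3, 12 → best response Bottom.
Player 2 against (Top, F): payoffs 10, 2 → best response L.
Player 2 against (Top, B): payoffs 6, 7 → best response R.
Player 2 against (Middle, F): payoffs 11, 0 → best response L.
Player 2 against (Middle, B): payoffs 2, 5 → best response R.
Player 2 against (Bottom, F): payoffs 0, 12 → best response R.
Player 2 against (Bottom, B): payoffs 4, 6 → best response R.
Player 3 against (Top, L): payoffs 4, 10 → best response B.
Player 3 against (Top, R): payoffs 7, 9 → best response B.
Player 3 against (Middle, L): payoffs 0, 1 → best response B.
Player 3 against (Middle, R): payoffs 4, 0 → best response F.
Player 3 against (Bottom, L): payoffs 6, 5 → best response F.
Player 3 against (Bottom, R): payoffs 6, 1 → best response F.
No profile is a mutual best response for all players.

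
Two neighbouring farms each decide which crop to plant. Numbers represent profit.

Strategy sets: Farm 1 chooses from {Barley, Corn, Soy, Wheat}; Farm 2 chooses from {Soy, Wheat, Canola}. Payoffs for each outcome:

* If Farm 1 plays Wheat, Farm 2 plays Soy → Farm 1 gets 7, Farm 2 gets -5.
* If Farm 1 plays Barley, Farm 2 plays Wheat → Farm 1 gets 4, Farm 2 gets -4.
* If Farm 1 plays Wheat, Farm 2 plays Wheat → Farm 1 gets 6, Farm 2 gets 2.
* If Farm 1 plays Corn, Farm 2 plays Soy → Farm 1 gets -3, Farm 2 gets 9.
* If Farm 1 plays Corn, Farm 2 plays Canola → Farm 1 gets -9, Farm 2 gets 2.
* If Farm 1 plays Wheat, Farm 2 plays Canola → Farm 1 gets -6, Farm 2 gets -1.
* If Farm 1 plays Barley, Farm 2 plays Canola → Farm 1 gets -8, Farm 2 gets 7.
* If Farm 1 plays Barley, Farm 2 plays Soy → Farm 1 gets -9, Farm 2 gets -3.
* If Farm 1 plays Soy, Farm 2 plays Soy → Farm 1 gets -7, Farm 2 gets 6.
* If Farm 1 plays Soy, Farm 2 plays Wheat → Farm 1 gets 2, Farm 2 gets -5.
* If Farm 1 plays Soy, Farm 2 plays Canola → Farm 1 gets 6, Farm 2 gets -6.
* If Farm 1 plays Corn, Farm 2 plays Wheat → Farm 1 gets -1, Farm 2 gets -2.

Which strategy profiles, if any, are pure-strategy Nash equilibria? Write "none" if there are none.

For each player, find the best response to each opponent profile; mutual best responses are the pure NE.
Farm 1 against Soy: payoffs -9, -3, -7, 7 → best response Wheat.
Farm 1 against Wheat: payoffs 4, -1, 2, 6 → best response Wheat.
Farm 1 against Canola: payoffs -8, -9, 6, -6 → best response Soy.
Farm 2 against Barley: payoffs -3, -4, 7 → best response Canola.
Farm 2 against Corn: payoffs 9, -2, 2 → best response Soy.
Farm 2 against Soy: payoffs 6, -5, -6 → best response Soy.
Farm 2 against Wheat: payoffs -5, 2, -1 → best response Wheat.
Mutual best responses: (Wheat, Wheat).

Pure NE: (Wheat, Wheat)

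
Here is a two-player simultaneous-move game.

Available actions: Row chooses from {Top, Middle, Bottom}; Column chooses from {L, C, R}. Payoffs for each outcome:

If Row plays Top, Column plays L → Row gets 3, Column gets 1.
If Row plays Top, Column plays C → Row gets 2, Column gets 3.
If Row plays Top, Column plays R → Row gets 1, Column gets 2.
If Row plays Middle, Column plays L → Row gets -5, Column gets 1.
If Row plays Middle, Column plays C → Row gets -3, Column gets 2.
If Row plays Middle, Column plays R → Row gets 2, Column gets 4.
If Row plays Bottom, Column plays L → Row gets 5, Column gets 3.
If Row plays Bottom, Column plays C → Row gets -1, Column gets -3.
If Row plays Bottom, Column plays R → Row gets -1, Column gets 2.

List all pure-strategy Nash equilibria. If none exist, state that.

(Top, L): Row can switch to Bottom (3 → 5). Not NE.
(Top, C): Row gets 2, best alternative -1; Column gets 3, best alternative 2. No profitable deviation — NE.
(Top, R): Row can switch to Middle (1 → 2). Not NE.
(Middle, L): Row can switch to Top (-5 → 3). Not NE.
(Middle, C): Row can switch to Top (-3 → 2). Not NE.
(Middle, R): Row gets 2, best alternative 1; Column gets 4, best alternative 2. No profitable deviation — NE.
(Bottom, L): Row gets 5, best alternative 3; Column gets 3, best alternative 2. No profitable deviation — NE.
(Bottom, C): Row can switch to Top (-1 → 2). Not NE.
(Bottom, R): Row can switch to Top (-1 → 1). Not NE.

The pure Nash equilibria are (Top, C); (Middle, R); (Bottom, L).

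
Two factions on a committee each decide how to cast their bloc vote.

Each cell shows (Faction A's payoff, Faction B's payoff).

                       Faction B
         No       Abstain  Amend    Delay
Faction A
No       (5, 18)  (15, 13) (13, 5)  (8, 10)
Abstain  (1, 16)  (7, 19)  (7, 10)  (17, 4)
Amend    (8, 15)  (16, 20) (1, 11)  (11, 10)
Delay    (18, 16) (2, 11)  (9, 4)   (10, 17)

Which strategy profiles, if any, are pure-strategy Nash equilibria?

(Amend, Abstain)

Faction A against No: payoffs 5, 1, 8, 18 → best response Delay.
Faction A against Abstain: payoffs 15, 7, 16, 2 → best response Amend.
Faction A against Amend: payoffs 13, 7, 1, 9 → best response No.
Faction A against Delay: payoffs 8, 17, 11, 10 → best response Abstain.
Faction B against No: payoffs 18, 13, 5, 10 → best response No.
Faction B against Abstain: payoffs 16, 19, 10, 4 → best response Abstain.
Faction B against Amend: payoffs 15, 20, 11, 10 → best response Abstain.
Faction B against Delay: payoffs 16, 11, 4, 17 → best response Delay.
Mutual best responses: (Amend, Abstain).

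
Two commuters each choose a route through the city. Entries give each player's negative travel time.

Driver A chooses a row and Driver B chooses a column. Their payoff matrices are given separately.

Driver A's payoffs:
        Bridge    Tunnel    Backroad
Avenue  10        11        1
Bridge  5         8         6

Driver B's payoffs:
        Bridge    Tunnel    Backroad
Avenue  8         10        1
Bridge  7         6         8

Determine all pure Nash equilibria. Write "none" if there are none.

Driver A against Bridge: payoffs 10, 5 → best response Avenue.
Driver A against Tunnel: payoffs 11, 8 → best response Avenue.
Driver A against Backroad: payoffs 1, 6 → best response Bridge.
Driver B against Avenue: payoffs 8, 10, 1 → best response Tunnel.
Driver B against Bridge: payoffs 7, 6, 8 → best response Backroad.
Mutual best responses: (Avenue, Tunnel); (Bridge, Backroad).

(Avenue, Tunnel) and (Bridge, Backroad)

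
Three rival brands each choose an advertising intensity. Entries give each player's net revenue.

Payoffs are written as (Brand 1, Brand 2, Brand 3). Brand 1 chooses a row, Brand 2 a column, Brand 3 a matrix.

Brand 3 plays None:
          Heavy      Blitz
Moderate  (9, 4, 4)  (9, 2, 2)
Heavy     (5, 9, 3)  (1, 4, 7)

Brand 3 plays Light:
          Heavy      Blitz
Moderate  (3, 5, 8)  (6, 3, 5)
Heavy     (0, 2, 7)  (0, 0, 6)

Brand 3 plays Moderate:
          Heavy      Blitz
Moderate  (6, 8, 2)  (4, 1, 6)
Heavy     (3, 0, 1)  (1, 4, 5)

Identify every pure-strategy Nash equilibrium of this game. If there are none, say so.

Pure NE: (Moderate, Heavy, Light)

Mark each player's best response to every combination of opponents' strategies; a profile where every player is best-responding is a pure Nash equilibrium.
Brand 1 against (Heavy, None): payoffs 9, 5 → best response Moderate.
Brand 1 against (Heavy, Light): payoffs 3, 0 → best response Moderate.
Brand 1 against (Heavy, Moderate): payoffs 6, 3 → best response Moderate.
Brand 1 against (Blitz, None): payoffs 9, 1 → best response Moderate.
Brand 1 against (Blitz, Light): payoffs 6, 0 → best response Moderate.
Brand 1 against (Blitz, Moderate): payoffs 4, 1 → best response Moderate.
Brand 2 against (Moderate, None): payoffs 4, 2 → best response Heavy.
Brand 2 against (Moderate, Light): payoffs 5, 3 → best response Heavy.
Brand 2 against (Moderate, Moderate): payoffs 8, 1 → best response Heavy.
Brand 2 against (Heavy, None): payoffs 9, 4 → best response Heavy.
Brand 2 against (Heavy, Light): payoffs 2, 0 → best response Heavy.
Brand 2 against (Heavy, Moderate): payoffs 0, 4 → best response Blitz.
Brand 3 against (Moderate, Heavy): payoffs 4, 8, 2 → best response Light.
Brand 3 against (Moderate, Blitz): payoffs 2, 5, 6 → best response Moderate.
Brand 3 against (Heavy, Heavy): payoffs 3, 7, 1 → best response Light.
Brand 3 against (Heavy, Blitz): payoffs 7, 6, 5 → best response None.
Mutual best responses: (Moderate, Heavy, Light).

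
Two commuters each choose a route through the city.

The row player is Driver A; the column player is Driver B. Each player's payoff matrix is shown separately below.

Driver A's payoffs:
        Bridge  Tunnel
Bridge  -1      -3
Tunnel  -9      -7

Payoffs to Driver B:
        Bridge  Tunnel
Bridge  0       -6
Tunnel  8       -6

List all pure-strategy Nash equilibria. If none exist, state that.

For each player, find the best response to each opponent profile; mutual best responses are the pure NE.
Driver A against Bridge: payoffs -1, -9 → best response Bridge.
Driver A against Tunnel: payoffs -3, -7 → best response Bridge.
Driver B against Bridge: payoffs 0, -6 → best response Bridge.
Driver B against Tunnel: payoffs 8, -6 → best response Bridge.
Mutual best responses: (Bridge, Bridge).

(Bridge, Bridge)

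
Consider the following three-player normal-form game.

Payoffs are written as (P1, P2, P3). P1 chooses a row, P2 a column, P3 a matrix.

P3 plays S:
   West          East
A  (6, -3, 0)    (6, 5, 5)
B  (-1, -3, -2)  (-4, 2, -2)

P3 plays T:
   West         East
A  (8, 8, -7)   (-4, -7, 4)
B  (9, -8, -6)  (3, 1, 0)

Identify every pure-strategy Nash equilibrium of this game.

For each strategy profile, look for a profitable unilateral deviation.
(A, West, S): P2 can switch to East (-3 → 5). Not NE.
(A, West, T): P1 can switch to B (8 → 9). Not NE.
(A, East, S): P1 gets 6, best alternative -4; P2 gets 5, best alternative -3; P3 gets 5, best alternative 4. No profitable deviation — NE.
(A, East, T): P1 can switch to B (-4 → 3). Not NE.
(B, West, S): P1 can switch to A (-1 → 6). Not NE.
(B, West, T): P2 can switch to East (-8 → 1). Not NE.
(B, East, S): P1 can switch to A (-4 → 6). Not NE.
(B, East, T): P1 gets 3, best alternative -4; P2 gets 1, best alternative -8; P3 gets 0, best alternative -2. No profitable deviation — NE.

(A, East, S) and (B, East, T)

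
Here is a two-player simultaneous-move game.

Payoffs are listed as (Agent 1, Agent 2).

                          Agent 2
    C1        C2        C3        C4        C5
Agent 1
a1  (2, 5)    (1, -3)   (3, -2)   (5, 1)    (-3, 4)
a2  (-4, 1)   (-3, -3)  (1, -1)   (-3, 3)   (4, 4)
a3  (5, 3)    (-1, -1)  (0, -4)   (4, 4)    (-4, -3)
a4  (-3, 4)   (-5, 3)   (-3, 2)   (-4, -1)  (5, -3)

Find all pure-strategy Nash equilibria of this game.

For each player, find the best response to each opponent profile; mutual best responses are the pure NE.
Agent 1 against C1: payoffs 2, -4, 5, -3 → best response a3.
Agent 1 against C2: payoffs 1, -3, -1, -5 → best response a1.
Agent 1 against C3: payoffs 3, 1, 0, -3 → best response a1.
Agent 1 against C4: payoffs 5, -3, 4, -4 → best response a1.
Agent 1 against C5: payoffs -3, 4, -4, 5 → best response a4.
Agent 2 against a1: payoffs 5, -3, -2, 1, 4 → best response C1.
Agent 2 against a2: payoffs 1, -3, -1, 3, 4 → best response C5.
Agent 2 against a3: payoffs 3, -1, -4, 4, -3 → best response C4.
Agent 2 against a4: payoffs 4, 3, 2, -1, -3 → best response C1.
No profile is a mutual best response for all players.

There is no pure-strategy Nash equilibrium.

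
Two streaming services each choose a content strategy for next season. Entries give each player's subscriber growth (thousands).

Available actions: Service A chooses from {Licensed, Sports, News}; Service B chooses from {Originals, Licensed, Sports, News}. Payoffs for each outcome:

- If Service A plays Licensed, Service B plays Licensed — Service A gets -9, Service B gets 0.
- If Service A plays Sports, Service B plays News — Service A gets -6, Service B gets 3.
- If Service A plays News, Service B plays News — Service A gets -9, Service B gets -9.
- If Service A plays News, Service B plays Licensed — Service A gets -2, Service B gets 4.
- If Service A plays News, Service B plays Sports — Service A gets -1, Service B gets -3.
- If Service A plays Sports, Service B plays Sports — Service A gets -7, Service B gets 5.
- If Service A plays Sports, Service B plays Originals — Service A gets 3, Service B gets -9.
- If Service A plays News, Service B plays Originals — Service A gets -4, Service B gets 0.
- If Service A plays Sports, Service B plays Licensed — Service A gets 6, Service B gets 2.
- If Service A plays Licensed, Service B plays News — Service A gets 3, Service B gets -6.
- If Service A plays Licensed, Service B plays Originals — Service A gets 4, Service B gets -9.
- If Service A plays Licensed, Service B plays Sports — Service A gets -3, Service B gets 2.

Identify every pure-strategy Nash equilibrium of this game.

(Licensed, Originals): Service B can switch to Licensed (-9 → 0). Not NE.
(Licensed, Licensed): Service A can switch to Sports (-9 → 6). Not NE.
(Licensed, Sports): Service A can switch to News (-3 → -1). Not NE.
(Licensed, News): Service B can switch to Licensed (-6 → 0). Not NE.
(Sports, Originals): Service A can switch to Licensed (3 → 4). Not NE.
(Sports, Licensed): Service B can switch to Sports (2 → 5). Not NE.
(Sports, Sports): Service A can switch to Licensed (-7 → -3). Not NE.
(Sports, News): Service A can switch to Licensed (-6 → 3). Not NE.
(News, Originals): Service A can switch to Licensed (-4 → 4). Not NE.
(News, Licensed): Service A can switch to Sports (-2 → 6). Not NE.
(The remaining 2 profiles each have a profitable deviation by the same check.)

There is no pure-strategy Nash equilibrium.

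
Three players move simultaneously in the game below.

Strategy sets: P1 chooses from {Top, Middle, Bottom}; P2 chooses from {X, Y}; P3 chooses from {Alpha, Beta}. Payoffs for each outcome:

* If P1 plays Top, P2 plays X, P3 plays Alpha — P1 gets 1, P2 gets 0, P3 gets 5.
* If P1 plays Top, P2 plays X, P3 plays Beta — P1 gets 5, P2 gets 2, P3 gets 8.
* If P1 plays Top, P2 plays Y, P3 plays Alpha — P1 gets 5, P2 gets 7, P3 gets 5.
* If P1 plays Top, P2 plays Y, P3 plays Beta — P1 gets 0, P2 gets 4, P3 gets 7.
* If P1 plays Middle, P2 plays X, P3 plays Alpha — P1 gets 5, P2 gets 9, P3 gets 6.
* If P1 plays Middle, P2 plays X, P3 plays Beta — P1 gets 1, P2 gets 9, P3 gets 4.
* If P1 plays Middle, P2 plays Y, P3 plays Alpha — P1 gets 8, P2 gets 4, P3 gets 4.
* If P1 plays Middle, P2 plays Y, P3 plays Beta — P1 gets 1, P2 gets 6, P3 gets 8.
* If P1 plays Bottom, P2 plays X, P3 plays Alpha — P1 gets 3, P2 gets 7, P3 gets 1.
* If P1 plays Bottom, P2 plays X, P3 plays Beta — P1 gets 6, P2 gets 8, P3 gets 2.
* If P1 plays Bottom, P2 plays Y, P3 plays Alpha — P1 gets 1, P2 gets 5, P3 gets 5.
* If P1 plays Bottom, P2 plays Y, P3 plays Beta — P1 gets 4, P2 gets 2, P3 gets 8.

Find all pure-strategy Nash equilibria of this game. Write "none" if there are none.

Pure-strategy Nash equilibria: (Middle, X, Alpha), (Bottom, X, Beta)

P1 against (X, Alpha): payoffs 1, 5, 3 → best response Middle.
P1 against (X, Beta): payoffs 5, 1, 6 → best response Bottom.
P1 against (Y, Alpha): payoffs 5, 8, 1 → best response Middle.
P1 against (Y, Beta): payoffs 0, 1, 4 → best response Bottom.
P2 against (Top, Alpha): payoffs 0, 7 → best response Y.
P2 against (Top, Beta): payoffs 2, 4 → best response Y.
P2 against (Middle, Alpha): payoffs 9, 4 → best response X.
P2 against (Middle, Beta): payoffs 9, 6 → best response X.
P2 against (Bottom, Alpha): payoffs 7, 5 → best response X.
P2 against (Bottom, Beta): payoffs 8, 2 → best response X.
P3 against (Top, X): payoffs 5, 8 → best response Beta.
P3 against (Top, Y): payoffs 5, 7 → best response Beta.
P3 against (Middle, X): payoffs 6, 4 → best response Alpha.
P3 against (Middle, Y): payoffs 4, 8 → best response Beta.
P3 against (Bottom, X): payoffs 1, 2 → best response Beta.
P3 against (Bottom, Y): payoffs 5, 8 → best response Beta.
Mutual best responses: (Middle, X, Alpha); (Bottom, X, Beta).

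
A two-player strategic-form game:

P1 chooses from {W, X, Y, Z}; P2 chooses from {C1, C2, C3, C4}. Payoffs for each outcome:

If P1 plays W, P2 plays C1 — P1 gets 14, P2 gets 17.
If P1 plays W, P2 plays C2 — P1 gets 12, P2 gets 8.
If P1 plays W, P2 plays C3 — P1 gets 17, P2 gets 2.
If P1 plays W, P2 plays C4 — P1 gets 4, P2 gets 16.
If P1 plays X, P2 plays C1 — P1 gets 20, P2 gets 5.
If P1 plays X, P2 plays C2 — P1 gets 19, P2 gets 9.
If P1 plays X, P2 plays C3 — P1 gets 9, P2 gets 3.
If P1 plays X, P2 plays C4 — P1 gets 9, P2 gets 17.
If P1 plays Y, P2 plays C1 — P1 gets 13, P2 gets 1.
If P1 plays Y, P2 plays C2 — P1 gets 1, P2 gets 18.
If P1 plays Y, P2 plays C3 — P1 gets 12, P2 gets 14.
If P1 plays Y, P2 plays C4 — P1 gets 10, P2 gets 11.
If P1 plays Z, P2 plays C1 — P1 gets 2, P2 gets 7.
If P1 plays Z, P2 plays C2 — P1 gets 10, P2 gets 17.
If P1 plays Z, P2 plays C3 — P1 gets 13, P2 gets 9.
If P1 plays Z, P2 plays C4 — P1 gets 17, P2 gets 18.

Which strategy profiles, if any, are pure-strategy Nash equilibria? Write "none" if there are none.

Pure NE: (Z, C4)

For each player, find the best response to each opponent profile; mutual best responses are the pure NE.
P1 against C1: payoffs 14, 20, 13, 2 → best response X.
P1 against C2: payoffs 12, 19, 1, 10 → best response X.
P1 against C3: payoffs 17, 9, 12, 13 → best response W.
P1 against C4: payoffs 4, 9, 10, 17 → best response Z.
P2 against W: payoffs 17, 8, 2, 16 → best response C1.
P2 against X: payoffs 5, 9, 3, 17 → best response C4.
P2 against Y: payoffs 1, 18, 14, 11 → best response C2.
P2 against Z: payoffs 7, 17, 9, 18 → best response C4.
Mutual best responses: (Z, C4).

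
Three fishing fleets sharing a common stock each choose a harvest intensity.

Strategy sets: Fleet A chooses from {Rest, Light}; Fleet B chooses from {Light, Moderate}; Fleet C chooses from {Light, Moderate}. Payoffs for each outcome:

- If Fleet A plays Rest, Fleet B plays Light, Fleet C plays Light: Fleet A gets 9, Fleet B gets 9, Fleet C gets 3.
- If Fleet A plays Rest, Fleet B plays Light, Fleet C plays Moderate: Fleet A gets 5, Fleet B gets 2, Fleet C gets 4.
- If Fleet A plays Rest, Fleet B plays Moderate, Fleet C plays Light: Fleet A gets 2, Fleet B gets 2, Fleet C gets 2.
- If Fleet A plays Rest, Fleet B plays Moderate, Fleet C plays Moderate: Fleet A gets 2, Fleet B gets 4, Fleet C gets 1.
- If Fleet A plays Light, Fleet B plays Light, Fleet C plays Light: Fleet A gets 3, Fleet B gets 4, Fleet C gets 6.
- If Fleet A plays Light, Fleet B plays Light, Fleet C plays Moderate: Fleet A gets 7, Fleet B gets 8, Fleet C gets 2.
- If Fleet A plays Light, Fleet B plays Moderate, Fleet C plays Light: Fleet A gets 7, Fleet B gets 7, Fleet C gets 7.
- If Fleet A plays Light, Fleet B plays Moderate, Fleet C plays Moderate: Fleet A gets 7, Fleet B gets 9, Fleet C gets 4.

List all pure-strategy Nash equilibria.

(Rest, Light, Light): Fleet C can switch to Moderate (3 → 4). Not NE.
(Rest, Light, Moderate): Fleet A can switch to Light (5 → 7). Not NE.
(Rest, Moderate, Light): Fleet A can switch to Light (2 → 7). Not NE.
(Rest, Moderate, Moderate): Fleet A can switch to Light (2 → 7). Not NE.
(Light, Light, Light): Fleet A can switch to Rest (3 → 9). Not NE.
(Light, Light, Moderate): Fleet B can switch to Moderate (8 → 9). Not NE.
(Light, Moderate, Light): Fleet A gets 7, best alternative 2; Fleet B gets 7, best alternative 4; Fleet C gets 7, best alternative 4. No profitable deviation — NE.
(Light, Moderate, Moderate): Fleet C can switch to Light (4 → 7). Not NE.

(Light, Moderate, Light)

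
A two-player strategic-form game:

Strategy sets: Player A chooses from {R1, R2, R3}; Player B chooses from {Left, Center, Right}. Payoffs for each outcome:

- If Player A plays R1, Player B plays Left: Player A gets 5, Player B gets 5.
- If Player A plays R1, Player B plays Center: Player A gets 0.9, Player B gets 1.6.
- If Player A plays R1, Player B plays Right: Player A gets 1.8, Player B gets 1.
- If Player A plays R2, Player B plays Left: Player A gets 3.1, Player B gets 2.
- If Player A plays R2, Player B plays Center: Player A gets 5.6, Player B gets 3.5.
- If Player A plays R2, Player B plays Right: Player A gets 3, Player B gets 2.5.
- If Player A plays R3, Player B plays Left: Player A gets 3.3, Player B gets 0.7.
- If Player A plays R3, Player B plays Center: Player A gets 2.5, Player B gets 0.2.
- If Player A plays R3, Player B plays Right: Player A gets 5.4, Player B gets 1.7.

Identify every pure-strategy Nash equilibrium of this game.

Pure-strategy Nash equilibria: (R1, Left), (R2, Center), (R3, Right)

(R1, Left): Player A gets 5, best alternative 3.3; Player B gets 5, best alternative 1.6. No profitable deviation — NE.
(R1, Center): Player A can switch to R2 (0.9 → 5.6). Not NE.
(R1, Right): Player A can switch to R2 (1.8 → 3). Not NE.
(R2, Left): Player A can switch to R1 (3.1 → 5). Not NE.
(R2, Center): Player A gets 5.6, best alternative 2.5; Player B gets 3.5, best alternative 2.5. No profitable deviation — NE.
(R2, Right): Player A can switch to R3 (3 → 5.4). Not NE.
(R3, Left): Player A can switch to R1 (3.3 → 5). Not NE.
(R3, Center): Player A can switch to R2 (2.5 → 5.6). Not NE.
(R3, Right): Player A gets 5.4, best alternative 3; Player B gets 1.7, best alternative 0.7. No profitable deviation — NE.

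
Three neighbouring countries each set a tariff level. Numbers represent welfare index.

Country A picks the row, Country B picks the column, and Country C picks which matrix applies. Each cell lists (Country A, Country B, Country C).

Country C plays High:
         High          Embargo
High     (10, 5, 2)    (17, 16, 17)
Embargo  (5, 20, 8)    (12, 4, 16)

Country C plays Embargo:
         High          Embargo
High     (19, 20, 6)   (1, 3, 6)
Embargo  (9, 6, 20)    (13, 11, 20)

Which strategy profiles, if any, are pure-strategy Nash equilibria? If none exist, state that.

(High, High, Embargo); (High, Embargo, High); (Embargo, Embargo, Embargo)

For each strategy profile, look for a profitable unilateral deviation.
(High, High, High): Country B can switch to Embargo (5 → 16). Not NE.
(High, High, Embargo): Country A gets 19, best alternative 9; Country B gets 20, best alternative 3; Country C gets 6, best alternative 2. No profitable deviation — NE.
(High, Embargo, High): Country A gets 17, best alternative 12; Country B gets 16, best alternative 5; Country C gets 17, best alternative 6. No profitable deviation — NE.
(High, Embargo, Embargo): Country A can switch to Embargo (1 → 13). Not NE.
(Embargo, High, High): Country A can switch to High (5 → 10). Not NE.
(Embargo, High, Embargo): Country A can switch to High (9 → 19). Not NE.
(Embargo, Embargo, High): Country A can switch to High (12 → 17). Not NE.
(Embargo, Embargo, Embargo): Country A gets 13, best alternative 1; Country B gets 11, best alternative 6; Country C gets 20, best alternative 16. No profitable deviation — NE.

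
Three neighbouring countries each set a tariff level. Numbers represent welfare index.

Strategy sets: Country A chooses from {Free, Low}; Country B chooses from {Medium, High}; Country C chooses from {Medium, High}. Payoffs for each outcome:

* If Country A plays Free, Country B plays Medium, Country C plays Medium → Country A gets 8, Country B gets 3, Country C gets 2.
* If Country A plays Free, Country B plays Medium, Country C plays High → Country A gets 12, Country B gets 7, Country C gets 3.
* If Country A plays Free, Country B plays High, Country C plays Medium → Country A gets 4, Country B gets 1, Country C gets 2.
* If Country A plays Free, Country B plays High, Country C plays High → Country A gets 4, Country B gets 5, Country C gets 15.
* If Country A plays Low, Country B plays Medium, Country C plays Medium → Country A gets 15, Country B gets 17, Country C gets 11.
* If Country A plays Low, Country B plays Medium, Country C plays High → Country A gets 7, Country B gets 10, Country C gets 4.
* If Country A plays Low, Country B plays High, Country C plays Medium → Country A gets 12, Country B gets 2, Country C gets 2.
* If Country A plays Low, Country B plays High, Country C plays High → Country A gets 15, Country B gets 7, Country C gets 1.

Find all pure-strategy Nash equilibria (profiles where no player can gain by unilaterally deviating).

The pure Nash equilibria are (Free, Medium, High), (Low, Medium, Medium).

Mark each player's best response to every combination of opponents' strategies; a profile where every player is best-responding is a pure Nash equilibrium.
Country A against (Medium, Medium): payoffs 8, 15 → best response Low.
Country A against (Medium, High): payoffs 12, 7 → best response Free.
Country A against (High, Medium): payoffs 4, 12 → best response Low.
Country A against (High, High): payoffs 4, 15 → best response Low.
Country B against (Free, Medium): payoffs 3, 1 → best response Medium.
Country B against (Free, High): payoffs 7, 5 → best response Medium.
Country B against (Low, Medium): payoffs 17, 2 → best response Medium.
Country B against (Low, High): payoffs 10, 7 → best response Medium.
Country C against (Free, Medium): payoffs 2, 3 → best response High.
Country C against (Free, High): payoffs 2, 15 → best response High.
Country C against (Low, Medium): payoffs 11, 4 → best response Medium.
Country C against (Low, High): payoffs 2, 1 → best response Medium.
Mutual best responses: (Free, Medium, High); (Low, Medium, Medium).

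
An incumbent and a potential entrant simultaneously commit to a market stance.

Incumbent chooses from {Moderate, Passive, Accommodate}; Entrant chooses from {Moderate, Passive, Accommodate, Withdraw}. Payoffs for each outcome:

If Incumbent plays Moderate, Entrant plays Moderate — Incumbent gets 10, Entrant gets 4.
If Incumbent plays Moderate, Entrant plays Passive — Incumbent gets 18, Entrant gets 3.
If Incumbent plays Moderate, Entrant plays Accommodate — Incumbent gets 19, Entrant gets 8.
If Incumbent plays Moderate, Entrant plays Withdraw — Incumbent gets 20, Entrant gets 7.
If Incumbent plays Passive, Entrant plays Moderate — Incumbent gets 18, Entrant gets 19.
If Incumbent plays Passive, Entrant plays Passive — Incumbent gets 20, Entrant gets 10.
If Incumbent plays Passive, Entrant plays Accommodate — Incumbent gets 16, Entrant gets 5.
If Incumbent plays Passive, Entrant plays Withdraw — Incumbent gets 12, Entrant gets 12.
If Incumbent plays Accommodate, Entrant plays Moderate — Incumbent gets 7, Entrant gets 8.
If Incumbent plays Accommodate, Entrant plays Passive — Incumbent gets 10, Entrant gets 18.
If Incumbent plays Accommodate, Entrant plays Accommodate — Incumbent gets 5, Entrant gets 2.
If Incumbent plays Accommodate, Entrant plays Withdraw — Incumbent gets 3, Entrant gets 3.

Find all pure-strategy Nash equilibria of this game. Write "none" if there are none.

The pure Nash equilibria are (Moderate, Accommodate) and (Passive, Moderate).

Incumbent against Moderate: payoffs 10, 18, 7 → best response Passive.
Incumbent against Passive: payoffs 18, 20, 10 → best response Passive.
Incumbent against Accommodate: payoffs 19, 16, 5 → best response Moderate.
Incumbent against Withdraw: payoffs 20, 12, 3 → best response Moderate.
Entrant against Moderate: payoffs 4, 3, 8, 7 → best response Accommodate.
Entrant against Passive: payoffs 19, 10, 5, 12 → best response Moderate.
Entrant against Accommodate: payoffs 8, 18, 2, 3 → best response Passive.
Mutual best responses: (Moderate, Accommodate); (Passive, Moderate).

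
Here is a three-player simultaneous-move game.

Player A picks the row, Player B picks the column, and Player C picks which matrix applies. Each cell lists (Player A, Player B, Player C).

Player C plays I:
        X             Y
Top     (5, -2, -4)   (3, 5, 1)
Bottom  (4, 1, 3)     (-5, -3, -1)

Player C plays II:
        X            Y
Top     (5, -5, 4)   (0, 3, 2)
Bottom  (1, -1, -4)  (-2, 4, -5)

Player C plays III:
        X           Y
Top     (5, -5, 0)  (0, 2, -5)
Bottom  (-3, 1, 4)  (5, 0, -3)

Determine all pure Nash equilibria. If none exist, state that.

(Top, X, I): Player B can switch to Y (-2 → 5). Not NE.
(Top, X, II): Player B can switch to Y (-5 → 3). Not NE.
(Top, X, III): Player B can switch to Y (-5 → 2). Not NE.
(Top, Y, I): Player C can switch to II (1 → 2). Not NE.
(Top, Y, II): Player A gets 0, best alternative -2; Player B gets 3, best alternative -5; Player C gets 2, best alternative 1. No profitable deviation — NE.
(Top, Y, III): Player A can switch to Bottom (0 → 5). Not NE.
(Bottom, X, I): Player A can switch to Top (4 → 5). Not NE.
(The remaining 5 profiles each have a profitable deviation by the same check.)

The unique pure-strategy Nash equilibrium is (Top, Y, II).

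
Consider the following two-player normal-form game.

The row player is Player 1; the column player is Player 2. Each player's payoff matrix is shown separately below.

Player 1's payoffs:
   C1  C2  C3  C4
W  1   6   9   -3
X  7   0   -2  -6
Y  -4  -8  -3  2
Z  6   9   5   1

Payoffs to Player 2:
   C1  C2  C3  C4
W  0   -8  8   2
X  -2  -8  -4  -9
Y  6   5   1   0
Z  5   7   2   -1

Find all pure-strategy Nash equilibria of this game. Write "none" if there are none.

The pure Nash equilibria are (W, C3) and (X, C1) and (Z, C2).

Player 1 against C1: payoffs 1, 7, -4, 6 → best response X.
Player 1 against C2: payoffs 6, 0, -8, 9 → best response Z.
Player 1 against C3: payoffs 9, -2, -3, 5 → best response W.
Player 1 against C4: payoffs -3, -6, 2, 1 → best response Y.
Player 2 against W: payoffs 0, -8, 8, 2 → best response C3.
Player 2 against X: payoffs -2, -8, -4, -9 → best response C1.
Player 2 against Y: payoffs 6, 5, 1, 0 → best response C1.
Player 2 against Z: payoffs 5, 7, 2, -1 → best response C2.
Mutual best responses: (W, C3); (X, C1); (Z, C2).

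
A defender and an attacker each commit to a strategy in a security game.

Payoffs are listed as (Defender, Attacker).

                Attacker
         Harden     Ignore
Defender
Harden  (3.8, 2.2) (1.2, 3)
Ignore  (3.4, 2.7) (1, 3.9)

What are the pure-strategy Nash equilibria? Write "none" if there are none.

(Harden, Harden): Attacker can switch to Ignore (2.2 → 3). Not NE.
(Harden, Ignore): Defender gets 1.2, best alternative 1; Attacker gets 3, best alternative 2.2. No profitable deviation — NE.
(Ignore, Harden): Defender can switch to Harden (3.4 → 3.8). Not NE.
(Ignore, Ignore): Defender can switch to Harden (1 → 1.2). Not NE.

Pure NE: (Harden, Ignore)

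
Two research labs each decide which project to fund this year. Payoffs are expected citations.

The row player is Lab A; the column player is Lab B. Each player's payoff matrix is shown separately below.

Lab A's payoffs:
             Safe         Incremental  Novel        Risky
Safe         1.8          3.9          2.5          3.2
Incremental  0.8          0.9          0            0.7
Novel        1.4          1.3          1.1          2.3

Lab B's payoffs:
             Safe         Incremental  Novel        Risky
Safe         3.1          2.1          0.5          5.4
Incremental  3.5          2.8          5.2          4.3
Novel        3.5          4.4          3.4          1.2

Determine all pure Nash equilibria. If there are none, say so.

For each strategy profile, look for a profitable unilateral deviation.
(Safe, Safe): Lab B can switch to Risky (3.1 → 5.4). Not NE.
(Safe, Incremental): Lab B can switch to Safe (2.1 → 3.1). Not NE.
(Safe, Novel): Lab B can switch to Safe (0.5 → 3.1). Not NE.
(Safe, Risky): Lab A gets 3.2, best alternative 2.3; Lab B gets 5.4, best alternative 3.1. No profitable deviation — NE.
(Incremental, Safe): Lab A can switch to Safe (0.8 → 1.8). Not NE.
(Incremental, Incremental): Lab A can switch to Safe (0.9 → 3.9). Not NE.
(Incremental, Novel): Lab A can switch to Safe (0 → 2.5). Not NE.
(The remaining 5 profiles each have a profitable deviation by the same check.)

Pure NE: (Safe, Risky)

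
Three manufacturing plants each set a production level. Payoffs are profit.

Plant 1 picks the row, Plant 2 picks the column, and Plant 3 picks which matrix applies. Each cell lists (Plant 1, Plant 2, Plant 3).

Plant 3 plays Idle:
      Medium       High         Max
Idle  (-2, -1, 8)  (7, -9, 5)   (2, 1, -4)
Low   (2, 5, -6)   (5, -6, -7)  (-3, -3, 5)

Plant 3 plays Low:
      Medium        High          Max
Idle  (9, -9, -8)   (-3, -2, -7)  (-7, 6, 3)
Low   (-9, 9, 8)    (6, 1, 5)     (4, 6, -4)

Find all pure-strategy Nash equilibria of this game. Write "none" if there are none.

none

Mark each player's best response to every combination of opponents' strategies; a profile where every player is best-responding is a pure Nash equilibrium.
Plant 1 against (Medium, Idle): payoffs -2, 2 → best response Low.
Plant 1 against (Medium, Low): payoffs 9, -9 → best response Idle.
Plant 1 against (High, Idle): payoffs 7, 5 → best response Idle.
Plant 1 against (High, Low): payoffs -3, 6 → best response Low.
Plant 1 against (Max, Idle): payoffs 2, -3 → best response Idle.
Plant 1 against (Max, Low): payoffs -7, 4 → best response Low.
Plant 2 against (Idle, Idle): payoffs -1, -9, 1 → best response Max.
Plant 2 against (Idle, Low): payoffs -9, -2, 6 → best response Max.
Plant 2 against (Low, Idle): payoffs 5, -6, -3 → best response Medium.
Plant 2 against (Low, Low): payoffs 9, 1, 6 → best response Medium.
Plant 3 against (Idle, Medium): payoffs 8, -8 → best response Idle.
Plant 3 against (Idle, High): payoffs 5, -7 → best response Idle.
Plant 3 against (Idle, Max): payoffs -4, 3 → best response Low.
Plant 3 against (Low, Medium): payoffs -6, 8 → best response Low.
Plant 3 against (Low, High): payoffs -7, 5 → best response Low.
Plant 3 against (Low, Max): payoffs 5, -4 → best response Idle.
No profile is a mutual best response for all players.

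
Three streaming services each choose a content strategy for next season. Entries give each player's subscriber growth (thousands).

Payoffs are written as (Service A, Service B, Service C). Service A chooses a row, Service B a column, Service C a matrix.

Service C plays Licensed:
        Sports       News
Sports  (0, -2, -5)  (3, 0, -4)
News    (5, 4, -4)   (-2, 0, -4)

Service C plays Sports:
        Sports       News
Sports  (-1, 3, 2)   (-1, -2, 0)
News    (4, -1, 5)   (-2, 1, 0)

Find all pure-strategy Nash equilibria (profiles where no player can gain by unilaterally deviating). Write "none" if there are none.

Service A against (Sports, Licensed): payoffs 0, 5 → best response News.
Service A against (Sports, Sports): payoffs -1, 4 → best response News.
Service A against (News, Licensed): payoffs 3, -2 → best response Sports.
Service A against (News, Sports): payoffs -1, -2 → best response Sports.
Service B against (Sports, Licensed): payoffs -2, 0 → best response News.
Service B against (Sports, Sports): payoffs 3, -2 → best response Sports.
Service B against (News, Licensed): payoffs 4, 0 → best response Sports.
Service B against (News, Sports): payoffs -1, 1 → best response News.
Service C against (Sports, Sports): payoffs -5, 2 → best response Sports.
Service C against (Sports, News): payoffs -4, 0 → best response Sports.
Service C against (News, Sports): payoffs -4, 5 → best response Sports.
Service C against (News, News): payoffs -4, 0 → best response Sports.
No profile is a mutual best response for all players.

none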